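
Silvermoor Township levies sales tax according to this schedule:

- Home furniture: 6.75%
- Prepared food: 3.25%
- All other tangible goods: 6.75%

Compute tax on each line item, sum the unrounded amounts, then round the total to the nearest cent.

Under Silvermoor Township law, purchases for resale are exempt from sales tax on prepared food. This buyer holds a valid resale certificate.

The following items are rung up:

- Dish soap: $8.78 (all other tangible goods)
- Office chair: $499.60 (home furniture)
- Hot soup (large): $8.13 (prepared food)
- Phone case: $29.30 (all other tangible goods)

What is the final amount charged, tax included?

Dish soap $8.78: all other tangible goods → 6.75% → $0.59265
Office chair $499.60: home furniture → 6.75% → $33.723
Hot soup (large) $8.13: prepared food, buyer-exempt → 0% → $0.00
Phone case $29.30: all other tangible goods → 6.75% → $1.97775
Subtotal = $545.81; unrounded tax = $36.2934 → $36.29; total due = $582.10

$582.10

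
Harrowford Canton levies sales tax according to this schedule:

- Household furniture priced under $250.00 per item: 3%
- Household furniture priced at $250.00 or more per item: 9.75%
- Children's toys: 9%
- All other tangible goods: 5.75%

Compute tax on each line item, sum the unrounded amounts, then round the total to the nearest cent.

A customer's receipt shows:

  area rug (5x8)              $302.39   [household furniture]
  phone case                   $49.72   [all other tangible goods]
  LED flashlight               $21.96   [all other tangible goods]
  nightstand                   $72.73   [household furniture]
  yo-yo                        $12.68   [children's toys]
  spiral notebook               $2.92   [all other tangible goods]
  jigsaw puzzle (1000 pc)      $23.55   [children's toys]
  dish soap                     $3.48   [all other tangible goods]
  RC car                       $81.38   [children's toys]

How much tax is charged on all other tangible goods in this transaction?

Phone case $49.72: all other tangible goods → 5.75% → $2.8589
LED flashlight $21.96: all other tangible goods → 5.75% → $1.2627
Spiral notebook $2.92: all other tangible goods → 5.75% → $0.1679
Dish soap $3.48: all other tangible goods → 5.75% → $0.2001
Tax on all other tangible goods: unrounded sum = $4.4896 → $4.49

$4.49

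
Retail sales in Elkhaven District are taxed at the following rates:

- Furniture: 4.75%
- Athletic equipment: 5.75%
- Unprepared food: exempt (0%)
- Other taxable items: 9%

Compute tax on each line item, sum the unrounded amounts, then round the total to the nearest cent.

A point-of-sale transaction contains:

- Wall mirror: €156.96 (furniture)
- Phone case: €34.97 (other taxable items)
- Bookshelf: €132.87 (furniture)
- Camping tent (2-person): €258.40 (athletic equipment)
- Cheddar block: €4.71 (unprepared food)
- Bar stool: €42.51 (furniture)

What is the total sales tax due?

€33.79

Wall mirror €156.96: furniture → 4.75% → €7.4556
Phone case €34.97: other taxable items → 9% → €3.1473
Bookshelf €132.87: furniture → 4.75% → €6.311325
Camping tent (2-person) €258.40: athletic equipment → 5.75% → €14.858
Cheddar block €4.71: unprepared food → 0% → €0.00
Bar stool €42.51: furniture → 4.75% → €2.019225
Unrounded tax sum = €33.79145 → €33.79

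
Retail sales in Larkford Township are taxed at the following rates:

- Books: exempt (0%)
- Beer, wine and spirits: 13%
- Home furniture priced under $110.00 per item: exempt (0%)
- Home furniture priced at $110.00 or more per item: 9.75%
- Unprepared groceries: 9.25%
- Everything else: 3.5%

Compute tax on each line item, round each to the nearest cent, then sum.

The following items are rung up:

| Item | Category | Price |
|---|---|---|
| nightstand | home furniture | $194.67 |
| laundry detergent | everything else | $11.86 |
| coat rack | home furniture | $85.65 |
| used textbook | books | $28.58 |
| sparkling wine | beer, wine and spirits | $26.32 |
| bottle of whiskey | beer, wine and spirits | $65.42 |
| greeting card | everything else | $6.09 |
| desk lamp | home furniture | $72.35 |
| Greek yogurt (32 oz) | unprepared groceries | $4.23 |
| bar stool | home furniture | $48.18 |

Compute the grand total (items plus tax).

Nightstand $194.67: home furniture, $110.00 or more → 9.75% → $18.98
Laundry detergent $11.86: everything else → 3.5% → $0.42
Coat rack $85.65: home furniture, under $110.00 → 0% → $0.00
Used textbook $28.58: books → 0% → $0.00
Sparkling wine $26.32: beer, wine and spirits → 13% → $3.42
Bottle of whiskey $65.42: beer, wine and spirits → 13% → $8.50
Greeting card $6.09: everything else → 3.5% → $0.21
Desk lamp $72.35: home furniture, under $110.00 → 0% → $0.00
Greek yogurt (32 oz) $4.23: unprepared groceries → 9.25% → $0.39
Bar stool $48.18: home furniture, under $110.00 → 0% → $0.00
Subtotal = $543.35; tax = $31.92; total due = $575.27

$575.27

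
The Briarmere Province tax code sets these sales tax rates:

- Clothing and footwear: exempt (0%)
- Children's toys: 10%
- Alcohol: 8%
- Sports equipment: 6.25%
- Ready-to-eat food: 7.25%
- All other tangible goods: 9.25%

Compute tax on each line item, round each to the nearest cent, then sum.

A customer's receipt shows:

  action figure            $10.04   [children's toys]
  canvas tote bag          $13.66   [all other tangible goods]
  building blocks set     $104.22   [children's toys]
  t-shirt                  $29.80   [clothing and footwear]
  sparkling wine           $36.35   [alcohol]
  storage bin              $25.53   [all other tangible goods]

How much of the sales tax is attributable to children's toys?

$11.42

Action figure $10.04: children's toys → 10% → $1.00
Building blocks set $104.22: children's toys → 10% → $10.42
Tax on children's toys = $1.00 + $10.42 = $11.42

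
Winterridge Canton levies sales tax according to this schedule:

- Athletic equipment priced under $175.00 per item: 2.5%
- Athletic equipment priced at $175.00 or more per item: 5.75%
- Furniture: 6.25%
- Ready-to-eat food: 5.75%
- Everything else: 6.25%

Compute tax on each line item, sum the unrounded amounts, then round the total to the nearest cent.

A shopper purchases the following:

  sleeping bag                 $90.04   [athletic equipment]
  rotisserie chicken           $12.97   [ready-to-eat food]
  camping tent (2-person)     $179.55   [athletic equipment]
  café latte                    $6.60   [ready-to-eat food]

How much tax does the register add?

Sleeping bag $90.04: athletic equipment, under $175.00 → 2.5% → $2.251
Rotisserie chicken $12.97: ready-to-eat food → 5.75% → $0.745775
Camping tent (2-person) $179.55: athletic equipment, $175.00 or more → 5.75% → $10.324125
Café latte $6.60: ready-to-eat food → 5.75% → $0.3795
Unrounded tax sum = $13.7004 → $13.70

$13.70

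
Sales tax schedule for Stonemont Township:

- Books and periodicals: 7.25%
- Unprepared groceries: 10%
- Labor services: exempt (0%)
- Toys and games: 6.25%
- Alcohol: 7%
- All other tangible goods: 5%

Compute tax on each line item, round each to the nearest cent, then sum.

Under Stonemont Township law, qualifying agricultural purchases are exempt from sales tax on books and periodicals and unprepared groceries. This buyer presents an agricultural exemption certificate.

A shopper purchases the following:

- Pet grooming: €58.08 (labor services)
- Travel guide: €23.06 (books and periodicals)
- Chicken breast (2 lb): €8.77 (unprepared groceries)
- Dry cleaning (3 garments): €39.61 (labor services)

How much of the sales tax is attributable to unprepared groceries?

€0.00

Chicken breast (2 lb) €8.77: unprepared groceries, buyer-exempt → 0% → €0.00
Tax on unprepared groceries = €0.00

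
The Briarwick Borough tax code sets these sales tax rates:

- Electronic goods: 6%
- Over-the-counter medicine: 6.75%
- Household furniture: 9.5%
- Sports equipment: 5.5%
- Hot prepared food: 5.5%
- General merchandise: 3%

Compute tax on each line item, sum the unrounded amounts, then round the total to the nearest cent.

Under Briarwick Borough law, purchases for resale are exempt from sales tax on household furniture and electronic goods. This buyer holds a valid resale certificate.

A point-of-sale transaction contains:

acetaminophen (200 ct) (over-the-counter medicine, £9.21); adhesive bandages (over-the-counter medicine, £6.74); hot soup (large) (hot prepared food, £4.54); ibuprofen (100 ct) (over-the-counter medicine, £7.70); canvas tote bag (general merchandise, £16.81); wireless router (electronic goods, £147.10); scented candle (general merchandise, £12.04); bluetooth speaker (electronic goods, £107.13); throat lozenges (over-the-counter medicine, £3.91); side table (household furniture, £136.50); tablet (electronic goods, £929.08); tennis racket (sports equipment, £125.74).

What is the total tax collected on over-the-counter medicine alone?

£1.86

Acetaminophen (200 ct) £9.21: over-the-counter medicine → 6.75% → £0.621675
Adhesive bandages £6.74: over-the-counter medicine → 6.75% → £0.45495
Ibuprofen (100 ct) £7.70: over-the-counter medicine → 6.75% → £0.51975
Throat lozenges £3.91: over-the-counter medicine → 6.75% → £0.263925
Tax on over-the-counter medicine: unrounded sum = £1.8603 → £1.86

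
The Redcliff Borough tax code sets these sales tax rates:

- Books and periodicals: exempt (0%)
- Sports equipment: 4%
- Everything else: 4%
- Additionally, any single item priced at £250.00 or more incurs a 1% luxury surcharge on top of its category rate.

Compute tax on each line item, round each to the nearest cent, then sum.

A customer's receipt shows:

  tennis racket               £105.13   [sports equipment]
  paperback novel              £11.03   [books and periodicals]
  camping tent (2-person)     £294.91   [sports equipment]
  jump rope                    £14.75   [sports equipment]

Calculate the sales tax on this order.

£19.55

Tennis racket £105.13: sports equipment → 4% → £4.21
Paperback novel £11.03: books and periodicals → 0% → £0.00
Camping tent (2-person) £294.91: sports equipment → 4% + 1% surcharge = 5% → £14.75
Jump rope £14.75: sports equipment → 4% → £0.59
Total tax = £4.21 + £14.75 + £0.59 = £19.55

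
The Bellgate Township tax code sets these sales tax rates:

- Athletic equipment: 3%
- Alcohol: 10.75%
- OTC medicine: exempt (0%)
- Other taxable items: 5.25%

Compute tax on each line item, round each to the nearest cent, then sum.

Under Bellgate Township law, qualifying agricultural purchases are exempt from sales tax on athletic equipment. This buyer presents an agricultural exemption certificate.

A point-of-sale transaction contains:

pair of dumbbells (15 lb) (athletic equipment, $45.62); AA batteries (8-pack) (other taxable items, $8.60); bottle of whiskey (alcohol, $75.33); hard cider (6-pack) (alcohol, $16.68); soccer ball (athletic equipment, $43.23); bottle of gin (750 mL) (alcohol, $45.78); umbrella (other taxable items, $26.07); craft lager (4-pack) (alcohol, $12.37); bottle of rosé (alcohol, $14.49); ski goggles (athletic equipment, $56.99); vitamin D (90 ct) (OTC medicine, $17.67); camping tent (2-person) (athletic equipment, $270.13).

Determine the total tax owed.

$19.52

Pair of dumbbells (15 lb) $45.62: athletic equipment, buyer-exempt → 0% → $0.00
AA batteries (8-pack) $8.60: other taxable items → 5.25% → $0.45
Bottle of whiskey $75.33: alcohol → 10.75% → $8.10
Hard cider (6-pack) $16.68: alcohol → 10.75% → $1.79
Soccer ball $43.23: athletic equipment, buyer-exempt → 0% → $0.00
Bottle of gin (750 mL) $45.78: alcohol → 10.75% → $4.92
Umbrella $26.07: other taxable items → 5.25% → $1.37
Craft lager (4-pack) $12.37: alcohol → 10.75% → $1.33
Bottle of rosé $14.49: alcohol → 10.75% → $1.56
Ski goggles $56.99: athletic equipment, buyer-exempt → 0% → $0.00
Vitamin D (90 ct) $17.67: OTC medicine → 0% → $0.00
Camping tent (2-person) $270.13: athletic equipment, buyer-exempt → 0% → $0.00
Total tax = $0.45 + $8.10 + $1.79 + $4.92 + $1.37 + $1.33 + $1.56 = $19.52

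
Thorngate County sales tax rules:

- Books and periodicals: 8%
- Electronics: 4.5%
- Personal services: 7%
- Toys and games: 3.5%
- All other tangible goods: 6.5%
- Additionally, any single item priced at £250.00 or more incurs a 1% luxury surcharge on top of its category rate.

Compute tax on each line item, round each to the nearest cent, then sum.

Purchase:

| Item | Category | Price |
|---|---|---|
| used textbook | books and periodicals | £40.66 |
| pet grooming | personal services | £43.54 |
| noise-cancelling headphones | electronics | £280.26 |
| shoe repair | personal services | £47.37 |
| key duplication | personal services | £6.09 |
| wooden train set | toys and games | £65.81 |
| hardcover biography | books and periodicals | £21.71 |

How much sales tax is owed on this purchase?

Used textbook £40.66: books and periodicals → 8% → £3.25
Pet grooming £43.54: personal services → 7% → £3.05
Noise-cancelling headphones £280.26: electronics → 4.5% + 1% surcharge = 5.5% → £15.41
Shoe repair £47.37: personal services → 7% → £3.32
Key duplication £6.09: personal services → 7% → £0.43
Wooden train set £65.81: toys and games → 3.5% → £2.30
Hardcover biography £21.71: books and periodicals → 8% → £1.74
Total tax = £3.25 + £3.05 + £15.41 + £3.32 + £0.43 + £2.30 + £1.74 = £29.50

£29.50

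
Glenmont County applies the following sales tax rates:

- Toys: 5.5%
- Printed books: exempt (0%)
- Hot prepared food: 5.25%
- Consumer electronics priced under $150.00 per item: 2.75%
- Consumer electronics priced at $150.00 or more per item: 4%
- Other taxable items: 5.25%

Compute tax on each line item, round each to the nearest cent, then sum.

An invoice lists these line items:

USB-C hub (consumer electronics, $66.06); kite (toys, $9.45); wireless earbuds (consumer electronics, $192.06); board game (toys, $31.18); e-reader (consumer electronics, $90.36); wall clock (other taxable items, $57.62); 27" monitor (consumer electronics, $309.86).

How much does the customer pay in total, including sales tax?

USB-C hub $66.06: consumer electronics, under $150.00 → 2.75% → $1.82
Kite $9.45: toys → 5.5% → $0.52
Wireless earbuds $192.06: consumer electronics, $150.00 or more → 4% → $7.68
Board game $31.18: toys → 5.5% → $1.71
E-reader $90.36: consumer electronics, under $150.00 → 2.75% → $2.48
Wall clock $57.62: other taxable items → 5.25% → $3.03
27" monitor $309.86: consumer electronics, $150.00 or more → 4% → $12.39
Subtotal = $756.59; tax = $29.63; total due = $786.22

$786.22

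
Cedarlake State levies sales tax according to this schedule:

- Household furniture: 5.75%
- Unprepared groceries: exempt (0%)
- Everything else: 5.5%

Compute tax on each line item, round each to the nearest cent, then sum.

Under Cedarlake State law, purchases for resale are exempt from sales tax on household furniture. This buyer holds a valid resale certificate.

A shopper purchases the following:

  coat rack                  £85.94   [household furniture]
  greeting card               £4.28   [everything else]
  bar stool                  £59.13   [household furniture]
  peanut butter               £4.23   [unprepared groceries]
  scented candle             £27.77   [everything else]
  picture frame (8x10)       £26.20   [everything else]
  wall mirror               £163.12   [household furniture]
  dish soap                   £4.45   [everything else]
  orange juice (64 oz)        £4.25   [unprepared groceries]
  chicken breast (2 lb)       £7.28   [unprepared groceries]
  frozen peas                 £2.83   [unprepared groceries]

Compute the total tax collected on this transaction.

£3.45

Coat rack £85.94: household furniture, buyer-exempt → 0% → £0.00
Greeting card £4.28: everything else → 5.5% → £0.24
Bar stool £59.13: household furniture, buyer-exempt → 0% → £0.00
Peanut butter £4.23: unprepared groceries → 0% → £0.00
Scented candle £27.77: everything else → 5.5% → £1.53
Picture frame (8x10) £26.20: everything else → 5.5% → £1.44
Wall mirror £163.12: household furniture, buyer-exempt → 0% → £0.00
Dish soap £4.45: everything else → 5.5% → £0.24
Orange juice (64 oz) £4.25: unprepared groceries → 0% → £0.00
Chicken breast (2 lb) £7.28: unprepared groceries → 0% → £0.00
Frozen peas £2.83: unprepared groceries → 0% → £0.00
Total tax = £0.24 + £1.53 + £1.44 + £0.24 = £3.45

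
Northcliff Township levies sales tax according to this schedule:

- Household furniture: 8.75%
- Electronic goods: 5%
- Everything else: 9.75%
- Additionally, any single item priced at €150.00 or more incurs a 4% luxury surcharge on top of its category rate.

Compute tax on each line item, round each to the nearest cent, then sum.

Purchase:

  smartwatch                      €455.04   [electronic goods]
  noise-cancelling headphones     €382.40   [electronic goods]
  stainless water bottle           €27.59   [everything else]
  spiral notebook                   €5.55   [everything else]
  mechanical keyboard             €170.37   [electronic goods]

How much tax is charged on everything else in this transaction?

Stainless water bottle €27.59: everything else → 9.75% → €2.69
Spiral notebook €5.55: everything else → 9.75% → €0.54
Tax on everything else = €2.69 + €0.54 = €3.23

€3.23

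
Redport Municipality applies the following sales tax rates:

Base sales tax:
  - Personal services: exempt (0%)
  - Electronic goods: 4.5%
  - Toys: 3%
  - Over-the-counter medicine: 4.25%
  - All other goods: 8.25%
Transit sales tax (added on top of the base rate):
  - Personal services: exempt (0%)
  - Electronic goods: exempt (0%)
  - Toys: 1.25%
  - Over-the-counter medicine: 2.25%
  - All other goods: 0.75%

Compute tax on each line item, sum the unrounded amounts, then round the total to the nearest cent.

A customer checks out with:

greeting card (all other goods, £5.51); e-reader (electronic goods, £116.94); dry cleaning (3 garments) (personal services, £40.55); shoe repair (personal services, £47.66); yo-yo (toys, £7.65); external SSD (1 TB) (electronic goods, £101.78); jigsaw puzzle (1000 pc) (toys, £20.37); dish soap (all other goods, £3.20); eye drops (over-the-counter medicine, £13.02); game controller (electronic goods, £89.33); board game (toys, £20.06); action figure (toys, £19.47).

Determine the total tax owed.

Greeting card £5.51: all other goods → 8.25% + 0.75% transit = 9% → £0.4959
E-reader £116.94: electronic goods → 4.5% + 0% transit = 4.5% → £5.2623
Dry cleaning (3 garments) £40.55: personal services → 0% + 0% transit = 0% → £0.00
Shoe repair £47.66: personal services → 0% + 0% transit = 0% → £0.00
Yo-yo £7.65: toys → 3% + 1.25% transit = 4.25% → £0.325125
External SSD (1 TB) £101.78: electronic goods → 4.5% + 0% transit = 4.5% → £4.5801
Jigsaw puzzle (1000 pc) £20.37: toys → 3% + 1.25% transit = 4.25% → £0.865725
Dish soap £3.20: all other goods → 8.25% + 0.75% transit = 9% → £0.288
Eye drops £13.02: over-the-counter medicine → 4.25% + 2.25% transit = 6.5% → £0.8463
Game controller £89.33: electronic goods → 4.5% + 0% transit = 4.5% → £4.01985
Board game £20.06: toys → 3% + 1.25% transit = 4.25% → £0.85255
Action figure £19.47: toys → 3% + 1.25% transit = 4.25% → £0.827475
Unrounded tax sum = £18.363325 → £18.36

£18.36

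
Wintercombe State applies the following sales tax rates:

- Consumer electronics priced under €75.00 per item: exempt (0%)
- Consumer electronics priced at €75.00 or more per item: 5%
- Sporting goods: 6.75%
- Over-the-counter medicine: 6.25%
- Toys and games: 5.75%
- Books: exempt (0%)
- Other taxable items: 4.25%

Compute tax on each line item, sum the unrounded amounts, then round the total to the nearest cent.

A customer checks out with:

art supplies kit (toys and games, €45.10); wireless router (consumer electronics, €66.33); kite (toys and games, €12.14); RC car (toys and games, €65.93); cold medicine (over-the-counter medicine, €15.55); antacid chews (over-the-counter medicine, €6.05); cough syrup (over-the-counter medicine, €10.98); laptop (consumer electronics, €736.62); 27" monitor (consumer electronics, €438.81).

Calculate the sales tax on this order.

Art supplies kit €45.10: toys and games → 5.75% → €2.59325
Wireless router €66.33: consumer electronics, under €75.00 → 0% → €0.00
Kite €12.14: toys and games → 5.75% → €0.69805
RC car €65.93: toys and games → 5.75% → €3.790975
Cold medicine €15.55: over-the-counter medicine → 6.25% → €0.971875
Antacid chews €6.05: over-the-counter medicine → 6.25% → €0.378125
Cough syrup €10.98: over-the-counter medicine → 6.25% → €0.68625
Laptop €736.62: consumer electronics, €75.00 or more → 5% → €36.831
27" monitor €438.81: consumer electronics, €75.00 or more → 5% → €21.9405
Unrounded tax sum = €67.890025 → €67.89

€67.89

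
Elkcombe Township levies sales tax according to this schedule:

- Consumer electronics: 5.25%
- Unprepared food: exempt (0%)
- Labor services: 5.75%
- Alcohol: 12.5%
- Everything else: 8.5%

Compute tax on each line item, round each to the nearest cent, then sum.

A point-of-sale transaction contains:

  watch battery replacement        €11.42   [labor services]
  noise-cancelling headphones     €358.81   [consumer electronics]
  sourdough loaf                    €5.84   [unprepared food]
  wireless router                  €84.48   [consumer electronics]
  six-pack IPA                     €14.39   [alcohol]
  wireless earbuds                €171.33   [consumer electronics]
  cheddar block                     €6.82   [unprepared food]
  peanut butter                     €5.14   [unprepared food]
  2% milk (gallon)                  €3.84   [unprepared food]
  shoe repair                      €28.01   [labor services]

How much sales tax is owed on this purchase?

€36.34

Watch battery replacement €11.42: labor services → 5.75% → €0.66
Noise-cancelling headphones €358.81: consumer electronics → 5.25% → €18.84
Sourdough loaf €5.84: unprepared food → 0% → €0.00
Wireless router €84.48: consumer electronics → 5.25% → €4.44
Six-pack IPA €14.39: alcohol → 12.5% → €1.80
Wireless earbuds €171.33: consumer electronics → 5.25% → €8.99
Cheddar block €6.82: unprepared food → 0% → €0.00
Peanut butter €5.14: unprepared food → 0% → €0.00
2% milk (gallon) €3.84: unprepared food → 0% → €0.00
Shoe repair €28.01: labor services → 5.75% → €1.61
Total tax = €0.66 + €18.84 + €4.44 + €1.80 + €8.99 + €1.61 = €36.34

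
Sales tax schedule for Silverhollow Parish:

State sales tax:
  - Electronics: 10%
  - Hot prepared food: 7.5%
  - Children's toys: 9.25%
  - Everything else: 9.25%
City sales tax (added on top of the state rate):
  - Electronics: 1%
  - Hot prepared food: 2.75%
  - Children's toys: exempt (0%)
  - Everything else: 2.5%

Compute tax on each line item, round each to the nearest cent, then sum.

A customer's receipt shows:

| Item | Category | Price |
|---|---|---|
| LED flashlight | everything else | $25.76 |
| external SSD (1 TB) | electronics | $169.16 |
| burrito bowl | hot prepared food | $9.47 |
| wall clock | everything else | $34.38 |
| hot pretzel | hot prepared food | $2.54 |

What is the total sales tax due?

LED flashlight $25.76: everything else → 9.25% + 2.5% city = 11.75% → $3.03
External SSD (1 TB) $169.16: electronics → 10% + 1% city = 11% → $18.61
Burrito bowl $9.47: hot prepared food → 7.5% + 2.75% city = 10.25% → $0.97
Wall clock $34.38: everything else → 9.25% + 2.5% city = 11.75% → $4.04
Hot pretzel $2.54: hot prepared food → 7.5% + 2.75% city = 10.25% → $0.26
Total tax = $3.03 + $18.61 + $0.97 + $4.04 + $0.26 = $26.91

$26.91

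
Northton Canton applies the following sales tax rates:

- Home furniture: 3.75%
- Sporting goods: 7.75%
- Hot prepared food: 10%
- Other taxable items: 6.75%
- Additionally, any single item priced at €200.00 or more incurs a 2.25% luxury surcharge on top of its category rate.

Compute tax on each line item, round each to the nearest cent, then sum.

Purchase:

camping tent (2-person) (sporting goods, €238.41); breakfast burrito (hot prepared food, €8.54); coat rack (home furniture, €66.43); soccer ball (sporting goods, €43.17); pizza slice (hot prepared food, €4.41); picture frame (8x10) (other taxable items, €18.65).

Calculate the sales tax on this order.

Camping tent (2-person) €238.41: sporting goods → 7.75% + 2.25% surcharge = 10% → €23.84
Breakfast burrito €8.54: hot prepared food → 10% → €0.85
Coat rack €66.43: home furniture → 3.75% → €2.49
Soccer ball €43.17: sporting goods → 7.75% → €3.35
Pizza slice €4.41: hot prepared food → 10% → €0.44
Picture frame (8x10) €18.65: other taxable items → 6.75% → €1.26
Total tax = €23.84 + €0.85 + €2.49 + €3.35 + €0.44 + €1.26 = €32.23

€32.23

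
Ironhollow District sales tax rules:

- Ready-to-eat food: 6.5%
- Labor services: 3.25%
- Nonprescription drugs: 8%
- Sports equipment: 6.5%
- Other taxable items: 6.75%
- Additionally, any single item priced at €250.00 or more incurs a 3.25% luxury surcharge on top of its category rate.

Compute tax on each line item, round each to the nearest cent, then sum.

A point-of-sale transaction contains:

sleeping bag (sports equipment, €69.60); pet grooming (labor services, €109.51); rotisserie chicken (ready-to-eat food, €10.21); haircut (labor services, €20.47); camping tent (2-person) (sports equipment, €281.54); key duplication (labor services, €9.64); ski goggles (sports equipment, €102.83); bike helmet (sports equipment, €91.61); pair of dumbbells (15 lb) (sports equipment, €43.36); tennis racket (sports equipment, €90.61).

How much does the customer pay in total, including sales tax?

Sleeping bag €69.60: sports equipment → 6.5% → €4.52
Pet grooming €109.51: labor services → 3.25% → €3.56
Rotisserie chicken €10.21: ready-to-eat food → 6.5% → €0.66
Haircut €20.47: labor services → 3.25% → €0.67
Camping tent (2-person) €281.54: sports equipment → 6.5% + 3.25% surcharge = 9.75% → €27.45
Key duplication €9.64: labor services → 3.25% → €0.31
Ski goggles €102.83: sports equipment → 6.5% → €6.68
Bike helmet €91.61: sports equipment → 6.5% → €5.95
Pair of dumbbells (15 lb) €43.36: sports equipment → 6.5% → €2.82
Tennis racket €90.61: sports equipment → 6.5% → €5.89
Subtotal = €829.38; tax = €58.51; total due = €887.89

€887.89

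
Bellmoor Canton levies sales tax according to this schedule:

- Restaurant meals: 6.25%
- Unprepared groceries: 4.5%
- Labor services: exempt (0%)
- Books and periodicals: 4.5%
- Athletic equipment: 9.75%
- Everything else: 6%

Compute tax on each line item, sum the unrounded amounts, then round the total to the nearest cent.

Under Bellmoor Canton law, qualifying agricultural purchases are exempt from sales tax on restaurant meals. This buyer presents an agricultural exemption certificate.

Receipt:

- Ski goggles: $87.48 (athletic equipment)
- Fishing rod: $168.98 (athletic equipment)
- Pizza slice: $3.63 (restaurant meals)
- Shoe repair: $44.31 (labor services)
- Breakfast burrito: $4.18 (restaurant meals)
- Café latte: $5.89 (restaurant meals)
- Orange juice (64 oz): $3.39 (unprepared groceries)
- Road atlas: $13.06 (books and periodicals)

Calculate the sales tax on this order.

Ski goggles $87.48: athletic equipment → 9.75% → $8.5293
Fishing rod $168.98: athletic equipment → 9.75% → $16.47555
Pizza slice $3.63: restaurant meals, buyer-exempt → 0% → $0.00
Shoe repair $44.31: labor services → 0% → $0.00
Breakfast burrito $4.18: restaurant meals, buyer-exempt → 0% → $0.00
Café latte $5.89: restaurant meals, buyer-exempt → 0% → $0.00
Orange juice (64 oz) $3.39: unprepared groceries → 4.5% → $0.15255
Road atlas $13.06: books and periodicals → 4.5% → $0.5877
Unrounded tax sum = $25.7451 → $25.75

$25.75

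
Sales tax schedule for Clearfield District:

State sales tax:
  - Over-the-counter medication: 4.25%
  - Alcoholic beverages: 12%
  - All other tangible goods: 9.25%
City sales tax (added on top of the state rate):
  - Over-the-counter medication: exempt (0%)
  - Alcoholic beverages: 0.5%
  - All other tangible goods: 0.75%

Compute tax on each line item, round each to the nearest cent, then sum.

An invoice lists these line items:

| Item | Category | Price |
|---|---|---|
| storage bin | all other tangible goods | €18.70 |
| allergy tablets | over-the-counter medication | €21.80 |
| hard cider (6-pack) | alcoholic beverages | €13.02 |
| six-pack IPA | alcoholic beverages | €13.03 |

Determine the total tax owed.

Storage bin €18.70: all other tangible goods → 9.25% + 0.75% city = 10% → €1.87
Allergy tablets €21.80: over-the-counter medication → 4.25% + 0% city = 4.25% → €0.93
Hard cider (6-pack) €13.02: alcoholic beverages → 12% + 0.5% city = 12.5% → €1.63
Six-pack IPA €13.03: alcoholic beverages → 12% + 0.5% city = 12.5% → €1.63
Total tax = €1.87 + €0.93 + €1.63 + €1.63 = €6.06

€6.06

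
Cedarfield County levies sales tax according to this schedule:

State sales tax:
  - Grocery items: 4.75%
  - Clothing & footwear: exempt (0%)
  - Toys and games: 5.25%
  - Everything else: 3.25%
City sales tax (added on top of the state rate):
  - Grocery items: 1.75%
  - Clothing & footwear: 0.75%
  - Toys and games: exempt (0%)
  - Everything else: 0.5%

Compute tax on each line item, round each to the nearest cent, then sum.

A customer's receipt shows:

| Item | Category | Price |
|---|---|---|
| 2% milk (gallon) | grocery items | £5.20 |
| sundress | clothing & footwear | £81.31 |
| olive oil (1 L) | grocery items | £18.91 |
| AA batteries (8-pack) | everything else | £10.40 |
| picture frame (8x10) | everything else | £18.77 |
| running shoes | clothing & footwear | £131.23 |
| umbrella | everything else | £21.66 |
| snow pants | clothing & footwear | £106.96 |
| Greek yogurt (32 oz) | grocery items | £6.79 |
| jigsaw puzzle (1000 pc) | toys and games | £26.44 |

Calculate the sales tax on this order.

£7.69

2% milk (gallon) £5.20: grocery items → 4.75% + 1.75% city = 6.5% → £0.34
Sundress £81.31: clothing & footwear → 0% + 0.75% city = 0.75% → £0.61
Olive oil (1 L) £18.91: grocery items → 4.75% + 1.75% city = 6.5% → £1.23
AA batteries (8-pack) £10.40: everything else → 3.25% + 0.5% city = 3.75% → £0.39
Picture frame (8x10) £18.77: everything else → 3.25% + 0.5% city = 3.75% → £0.70
Running shoes £131.23: clothing & footwear → 0% + 0.75% city = 0.75% → £0.98
Umbrella £21.66: everything else → 3.25% + 0.5% city = 3.75% → £0.81
Snow pants £106.96: clothing & footwear → 0% + 0.75% city = 0.75% → £0.80
Greek yogurt (32 oz) £6.79: grocery items → 4.75% + 1.75% city = 6.5% → £0.44
Jigsaw puzzle (1000 pc) £26.44: toys and games → 5.25% + 0% city = 5.25% → £1.39
Total tax = £0.34 + £0.61 + £1.23 + £0.39 + £0.70 + £0.98 + £0.81 + £0.80 + £0.44 + £1.39 = £7.69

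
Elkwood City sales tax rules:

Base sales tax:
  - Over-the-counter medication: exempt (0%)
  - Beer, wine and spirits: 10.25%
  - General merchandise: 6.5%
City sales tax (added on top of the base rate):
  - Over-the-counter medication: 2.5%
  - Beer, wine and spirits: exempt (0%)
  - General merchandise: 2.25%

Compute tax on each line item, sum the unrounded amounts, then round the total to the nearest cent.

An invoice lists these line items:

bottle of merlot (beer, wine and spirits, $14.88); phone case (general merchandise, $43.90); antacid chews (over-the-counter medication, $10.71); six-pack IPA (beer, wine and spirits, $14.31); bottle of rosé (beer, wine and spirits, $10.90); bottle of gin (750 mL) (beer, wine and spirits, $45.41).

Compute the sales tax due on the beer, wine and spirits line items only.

Bottle of merlot $14.88: beer, wine and spirits → 10.25% + 0% city = 10.25% → $1.5252
Six-pack IPA $14.31: beer, wine and spirits → 10.25% + 0% city = 10.25% → $1.466775
Bottle of rosé $10.90: beer, wine and spirits → 10.25% + 0% city = 10.25% → $1.11725
Bottle of gin (750 mL) $45.41: beer, wine and spirits → 10.25% + 0% city = 10.25% → $4.654525
Tax on beer, wine and spirits: unrounded sum = $8.76375 → $8.76

$8.76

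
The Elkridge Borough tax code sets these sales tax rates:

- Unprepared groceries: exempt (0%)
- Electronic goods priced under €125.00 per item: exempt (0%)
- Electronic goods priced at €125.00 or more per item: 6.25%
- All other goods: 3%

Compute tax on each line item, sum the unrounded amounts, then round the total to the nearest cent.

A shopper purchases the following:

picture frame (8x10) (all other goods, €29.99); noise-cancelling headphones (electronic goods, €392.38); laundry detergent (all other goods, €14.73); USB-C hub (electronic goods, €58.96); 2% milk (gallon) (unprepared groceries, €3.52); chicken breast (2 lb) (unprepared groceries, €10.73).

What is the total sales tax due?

Picture frame (8x10) €29.99: all other goods → 3% → €0.8997
Noise-cancelling headphones €392.38: electronic goods, €125.00 or more → 6.25% → €24.52375
Laundry detergent €14.73: all other goods → 3% → €0.4419
USB-C hub €58.96: electronic goods, under €125.00 → 0% → €0.00
2% milk (gallon) €3.52: unprepared groceries → 0% → €0.00
Chicken breast (2 lb) €10.73: unprepared groceries → 0% → €0.00
Unrounded tax sum = €25.86535 → €25.87

€25.87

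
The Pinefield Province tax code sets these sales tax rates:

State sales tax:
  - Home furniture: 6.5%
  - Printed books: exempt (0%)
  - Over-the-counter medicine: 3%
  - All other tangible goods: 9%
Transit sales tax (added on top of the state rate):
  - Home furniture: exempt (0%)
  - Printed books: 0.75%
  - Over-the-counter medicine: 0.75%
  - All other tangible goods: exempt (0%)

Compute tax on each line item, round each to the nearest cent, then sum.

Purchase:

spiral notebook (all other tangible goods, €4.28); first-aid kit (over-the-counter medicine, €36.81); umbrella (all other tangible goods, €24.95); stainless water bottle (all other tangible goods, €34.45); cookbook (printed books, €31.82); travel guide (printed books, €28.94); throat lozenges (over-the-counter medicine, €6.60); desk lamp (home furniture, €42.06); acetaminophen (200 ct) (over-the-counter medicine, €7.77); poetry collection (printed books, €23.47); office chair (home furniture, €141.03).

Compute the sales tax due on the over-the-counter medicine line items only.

€1.92

First-aid kit €36.81: over-the-counter medicine → 3% + 0.75% transit = 3.75% → €1.38
Throat lozenges €6.60: over-the-counter medicine → 3% + 0.75% transit = 3.75% → €0.25
Acetaminophen (200 ct) €7.77: over-the-counter medicine → 3% + 0.75% transit = 3.75% → €0.29
Tax on over-the-counter medicine = €1.38 + €0.25 + €0.29 = €1.92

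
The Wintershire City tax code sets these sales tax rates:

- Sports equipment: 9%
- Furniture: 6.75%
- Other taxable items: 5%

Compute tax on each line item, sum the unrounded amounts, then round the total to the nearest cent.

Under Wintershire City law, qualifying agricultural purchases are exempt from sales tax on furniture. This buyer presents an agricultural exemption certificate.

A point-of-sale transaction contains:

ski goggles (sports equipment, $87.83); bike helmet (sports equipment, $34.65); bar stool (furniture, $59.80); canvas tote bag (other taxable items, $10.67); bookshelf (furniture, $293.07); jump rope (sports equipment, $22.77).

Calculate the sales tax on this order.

Ski goggles $87.83: sports equipment → 9% → $7.9047
Bike helmet $34.65: sports equipment → 9% → $3.1185
Bar stool $59.80: furniture, buyer-exempt → 0% → $0.00
Canvas tote bag $10.67: other taxable items → 5% → $0.5335
Bookshelf $293.07: furniture, buyer-exempt → 0% → $0.00
Jump rope $22.77: sports equipment → 9% → $2.0493
Unrounded tax sum = $13.606 → $13.61

$13.61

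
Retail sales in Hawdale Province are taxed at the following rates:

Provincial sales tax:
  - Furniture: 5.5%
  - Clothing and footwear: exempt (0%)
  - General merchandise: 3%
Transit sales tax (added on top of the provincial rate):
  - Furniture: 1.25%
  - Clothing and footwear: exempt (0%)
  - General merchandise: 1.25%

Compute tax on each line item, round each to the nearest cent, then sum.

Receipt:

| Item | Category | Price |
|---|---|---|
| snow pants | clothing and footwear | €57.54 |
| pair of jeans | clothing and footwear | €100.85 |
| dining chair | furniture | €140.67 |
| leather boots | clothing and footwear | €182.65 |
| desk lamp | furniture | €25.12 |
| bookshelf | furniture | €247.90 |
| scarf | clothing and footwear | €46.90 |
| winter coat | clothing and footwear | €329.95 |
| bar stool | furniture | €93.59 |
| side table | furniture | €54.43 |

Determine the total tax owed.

Snow pants €57.54: clothing and footwear → 0% + 0% transit = 0% → €0.00
Pair of jeans €100.85: clothing and footwear → 0% + 0% transit = 0% → €0.00
Dining chair €140.67: furniture → 5.5% + 1.25% transit = 6.75% → €9.50
Leather boots €182.65: clothing and footwear → 0% + 0% transit = 0% → €0.00
Desk lamp €25.12: furniture → 5.5% + 1.25% transit = 6.75% → €1.70
Bookshelf €247.90: furniture → 5.5% + 1.25% transit = 6.75% → €16.73
Scarf €46.90: clothing and footwear → 0% + 0% transit = 0% → €0.00
Winter coat €329.95: clothing and footwear → 0% + 0% transit = 0% → €0.00
Bar stool €93.59: furniture → 5.5% + 1.25% transit = 6.75% → €6.32
Side table €54.43: furniture → 5.5% + 1.25% transit = 6.75% → €3.67
Total tax = €9.50 + €1.70 + €16.73 + €6.32 + €3.67 = €37.92

€37.92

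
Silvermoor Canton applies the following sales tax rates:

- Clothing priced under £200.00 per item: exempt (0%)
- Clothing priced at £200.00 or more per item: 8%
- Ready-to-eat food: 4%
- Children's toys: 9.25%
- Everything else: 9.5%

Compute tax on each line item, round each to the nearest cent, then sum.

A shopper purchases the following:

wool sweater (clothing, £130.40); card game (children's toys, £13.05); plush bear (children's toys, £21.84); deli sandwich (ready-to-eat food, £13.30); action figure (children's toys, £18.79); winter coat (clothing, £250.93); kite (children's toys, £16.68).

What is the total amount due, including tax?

Wool sweater £130.40: clothing, under £200.00 → 0% → £0.00
Card game £13.05: children's toys → 9.25% → £1.21
Plush bear £21.84: children's toys → 9.25% → £2.02
Deli sandwich £13.30: ready-to-eat food → 4% → £0.53
Action figure £18.79: children's toys → 9.25% → £1.74
Winter coat £250.93: clothing, £200.00 or more → 8% → £20.07
Kite £16.68: children's toys → 9.25% → £1.54
Subtotal = £464.99; tax = £27.11; total due = £492.10

£492.10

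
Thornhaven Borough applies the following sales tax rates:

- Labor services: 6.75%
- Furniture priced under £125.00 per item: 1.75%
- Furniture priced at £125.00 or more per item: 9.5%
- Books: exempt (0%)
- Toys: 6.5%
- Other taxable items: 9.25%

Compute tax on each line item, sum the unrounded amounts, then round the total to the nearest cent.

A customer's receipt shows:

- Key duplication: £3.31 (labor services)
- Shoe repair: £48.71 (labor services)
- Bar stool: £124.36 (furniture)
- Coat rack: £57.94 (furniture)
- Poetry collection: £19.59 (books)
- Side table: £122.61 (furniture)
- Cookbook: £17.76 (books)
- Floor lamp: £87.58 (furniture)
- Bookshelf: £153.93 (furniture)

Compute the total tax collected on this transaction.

Key duplication £3.31: labor services → 6.75% → £0.223425
Shoe repair £48.71: labor services → 6.75% → £3.287925
Bar stool £124.36: furniture, under £125.00 → 1.75% → £2.1763
Coat rack £57.94: furniture, under £125.00 → 1.75% → £1.01395
Poetry collection £19.59: books → 0% → £0.00
Side table £122.61: furniture, under £125.00 → 1.75% → £2.145675
Cookbook £17.76: books → 0% → £0.00
Floor lamp £87.58: furniture, under £125.00 → 1.75% → £1.53265
Bookshelf £153.93: furniture, £125.00 or more → 9.5% → £14.62335
Unrounded tax sum = £25.003275 → £25.00

£25.00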